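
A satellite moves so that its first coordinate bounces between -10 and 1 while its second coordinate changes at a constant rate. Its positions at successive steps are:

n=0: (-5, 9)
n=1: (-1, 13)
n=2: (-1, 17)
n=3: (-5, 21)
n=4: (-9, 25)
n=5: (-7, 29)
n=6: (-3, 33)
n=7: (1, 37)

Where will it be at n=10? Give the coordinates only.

The first coordinate reflects between -10 and 1, moving 4 per step.
  step 8: 1 → -3
  step 9: -3 → -7
  step 10: -7 → -9
The second coordinate changes by +4 each step: at step 10 it is 49.

(-9, 49)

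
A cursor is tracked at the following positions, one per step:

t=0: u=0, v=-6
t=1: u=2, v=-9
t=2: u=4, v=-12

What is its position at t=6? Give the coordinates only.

u=12, v=-24

Each step adds (+2,-3) to the position.
step 3: u=4, v=-12 + (+2,-3) → u=6, v=-15
step 4: u=6, v=-15 + (+2,-3) → u=8, v=-18
step 5: u=8, v=-18 + (+2,-3) → u=10, v=-21
step 6: u=10, v=-21 + (+2,-3) → u=12, v=-24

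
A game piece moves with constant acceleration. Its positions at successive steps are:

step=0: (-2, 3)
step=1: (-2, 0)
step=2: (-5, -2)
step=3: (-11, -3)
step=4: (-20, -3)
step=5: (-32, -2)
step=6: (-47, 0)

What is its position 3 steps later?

Taking differences between consecutive positions: (+0, -3), (-3, -2), (-6, -1), (-9, +0), (-12, +1), (-15, +2). These grow by (-3, +1) each step.
step 7: (-47, 0) + (-18, +3) → (-65, 3)
step 8: (-65, 3) + (-21, +4) → (-86, 7)
step 9: (-86, 7) + (-24, +5) → (-110, 12)

(-110, 12)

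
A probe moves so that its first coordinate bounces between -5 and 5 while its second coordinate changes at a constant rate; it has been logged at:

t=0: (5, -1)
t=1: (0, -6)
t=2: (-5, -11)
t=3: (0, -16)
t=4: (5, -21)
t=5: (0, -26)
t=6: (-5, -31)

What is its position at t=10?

The first coordinate travels 5 per step and bounces off the walls at -5 and 5.
  step 7: -5 → 0
  step 8: 0 → 5
  step 9: 5 → 0
  step 10: 0 → -5
The second coordinate changes by -5 each step: at step 10 it is -51.

(-5, -51)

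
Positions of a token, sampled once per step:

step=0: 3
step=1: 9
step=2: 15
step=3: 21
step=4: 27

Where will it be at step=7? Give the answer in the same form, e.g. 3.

Each step adds +6 to the position.
step 5: 27 + 6 → 33
step 6: 33 + 6 → 39
step 7: 39 + 6 → 45

45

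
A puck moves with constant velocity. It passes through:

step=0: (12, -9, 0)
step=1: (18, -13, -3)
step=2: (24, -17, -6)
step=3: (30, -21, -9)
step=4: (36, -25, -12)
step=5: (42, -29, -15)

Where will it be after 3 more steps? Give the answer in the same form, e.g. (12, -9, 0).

The position changes by (+6, -4, -3) every step.
step 6: (42, -29, -15) + (+6, -4, -3) → (48, -33, -18)
step 7: (48, -33, -18) + (+6, -4, -3) → (54, -37, -21)
step 8: (54, -37, -21) + (+6, -4, -3) → (60, -41, -24)

(60, -41, -24)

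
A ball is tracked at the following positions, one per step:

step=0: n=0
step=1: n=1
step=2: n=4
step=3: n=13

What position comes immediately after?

n=40

Step-to-step displacements: +1, +3, +9; each is 3× the previous.
step 4: 13 + 27 → n=40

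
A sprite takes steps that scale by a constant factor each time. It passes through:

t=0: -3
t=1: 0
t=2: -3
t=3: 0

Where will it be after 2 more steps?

0

The jumps are +3, -3, +3 — a geometric progression with ratio -1.
step 4: 0 − 3 → -3
step 5: -3 + 3 → 0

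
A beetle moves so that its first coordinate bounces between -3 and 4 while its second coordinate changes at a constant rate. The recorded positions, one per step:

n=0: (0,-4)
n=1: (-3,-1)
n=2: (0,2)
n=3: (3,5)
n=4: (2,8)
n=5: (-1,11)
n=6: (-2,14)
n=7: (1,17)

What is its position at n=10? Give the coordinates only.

The first coordinate reflects between -3 and 4, moving 3 per step.
  step 8: 1 → 4
  step 9: 4 → 1
  step 10: 1 → -2
The second coordinate changes by +3 each step: at step 10 it is 26.

(-2,26)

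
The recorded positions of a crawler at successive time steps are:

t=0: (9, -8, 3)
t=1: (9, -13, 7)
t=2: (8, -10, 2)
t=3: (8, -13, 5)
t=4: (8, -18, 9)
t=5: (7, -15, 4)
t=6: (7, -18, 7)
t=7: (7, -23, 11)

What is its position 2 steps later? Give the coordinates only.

(6, -23, 9)

Differencing gives (+0, -5, +4), (-1, +3, -5), (+0, -3, +3), (+0, -5, +4), (-1, +3, -5), (+0, -3, +3), (+0, -5, +4). This is the pattern (+0, -5, +4), (-1, +3, -5), (+0, -3, +3) repeated.
step 8: apply (-1, +3, -5) → (6, -20, 6)
step 9: apply (+0, -3, +3) → (6, -23, 9)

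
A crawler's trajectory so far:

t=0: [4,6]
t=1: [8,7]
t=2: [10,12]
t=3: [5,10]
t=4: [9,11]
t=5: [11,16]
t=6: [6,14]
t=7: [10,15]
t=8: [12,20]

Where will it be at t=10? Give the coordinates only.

The moves between consecutive positions are [+4,+1], [+2,+5], [-5,-2], [+4,+1], [+2,+5], [-5,-2], [+4,+1], [+2,+5]; they repeat the 3-cycle [[+4,+1], [+2,+5], [-5,-2]].
step 9: apply [-5,-2] → [7,18]
step 10: apply [+4,+1] → [11,19]

[11,19]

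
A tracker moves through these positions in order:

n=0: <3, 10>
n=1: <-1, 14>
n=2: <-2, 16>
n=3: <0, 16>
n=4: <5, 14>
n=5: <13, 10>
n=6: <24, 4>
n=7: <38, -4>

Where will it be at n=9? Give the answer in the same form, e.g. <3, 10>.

<75, -26>

Successive displacements: <-4, +4>, <-1, +2>, <+2, +0>, <+5, -2>, <+8, -4>, <+11, -6>, <+14, -8> — each changes by <+3, -2>.
step 8: <38, -4> + <+17, -10> → <55, -14>
step 9: <55, -14> + <+20, -12> → <75, -26>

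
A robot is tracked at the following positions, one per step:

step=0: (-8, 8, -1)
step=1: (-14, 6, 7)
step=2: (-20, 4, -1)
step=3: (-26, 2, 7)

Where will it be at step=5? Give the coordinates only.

First: linear, -6 per step → -38 at step 5.
Second: linear, -2 per step → -2 at step 5.
Third: cycles through -1, 7 every 2 steps. Step 5 lands at position 1 of the cycle → 7.

(-38, -2, 7)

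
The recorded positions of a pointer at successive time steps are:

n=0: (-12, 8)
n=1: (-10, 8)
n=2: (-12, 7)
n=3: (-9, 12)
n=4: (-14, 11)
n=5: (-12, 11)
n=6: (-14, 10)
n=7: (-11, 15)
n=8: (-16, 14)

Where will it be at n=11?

Differencing gives (+2, +0), (-2, -1), (+3, +5), (-5, -1), (+2, +0), (-2, -1), (+3, +5), (-5, -1). This is the pattern (+2, +0), (-2, -1), (+3, +5), (-5, -1) repeated.
step 9: apply (+2, +0) → (-14, 14)
step 10: apply (-2, -1) → (-16, 13)
step 11: apply (+3, +5) → (-13, 18)

(-13, 18)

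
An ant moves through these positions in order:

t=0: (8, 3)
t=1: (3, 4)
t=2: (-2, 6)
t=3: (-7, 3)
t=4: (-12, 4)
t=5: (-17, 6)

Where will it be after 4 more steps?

(-37, 3)

The first coordinate changes by -5 each step, so at step 9 it is 8 + 9·(-5) = -37.
The second coordinate repeats the cycle [3, 4, 6] with period 3; step 9 mod 3 = 0, giving 3.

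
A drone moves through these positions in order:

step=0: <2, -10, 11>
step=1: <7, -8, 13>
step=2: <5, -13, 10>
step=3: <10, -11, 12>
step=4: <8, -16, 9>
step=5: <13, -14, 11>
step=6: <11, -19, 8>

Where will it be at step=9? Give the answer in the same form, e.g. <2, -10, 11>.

Differencing gives <+5, +2, +2>, <-2, -5, -3>, <+5, +2, +2>, <-2, -5, -3>, <+5, +2, +2>, <-2, -5, -3>. This is the pattern <+5, +2, +2>, <-2, -5, -3> repeated.
step 7: apply <+5, +2, +2> → <16, -17, 10>
step 8: apply <-2, -5, -3> → <14, -22, 7>
step 9: apply <+5, +2, +2> → <19, -20, 9>

<19, -20, 9>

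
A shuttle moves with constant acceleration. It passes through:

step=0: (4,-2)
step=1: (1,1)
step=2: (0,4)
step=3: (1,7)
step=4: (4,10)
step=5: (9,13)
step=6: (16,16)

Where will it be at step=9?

(49,25)

Taking differences between consecutive positions: (-3,+3), (-1,+3), (+1,+3), (+3,+3), (+5,+3), (+7,+3). These grow by (+2,+0) each step.
step 7: (16,16) + (+9,+3) → (25,19)
step 8: (25,19) + (+11,+3) → (36,22)
step 9: (36,22) + (+13,+3) → (49,25)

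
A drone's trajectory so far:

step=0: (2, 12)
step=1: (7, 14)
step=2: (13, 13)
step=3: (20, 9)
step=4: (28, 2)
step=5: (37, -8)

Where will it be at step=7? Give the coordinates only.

(58, -37)

First differences are (+5, +2), (+6, -1), (+7, -4), (+8, -7), (+9, -10); their common second difference is (+1, -3) (constant acceleration).
step 6: (37, -8) + (+10, -13) → (47, -21)
step 7: (47, -21) + (+11, -16) → (58, -37)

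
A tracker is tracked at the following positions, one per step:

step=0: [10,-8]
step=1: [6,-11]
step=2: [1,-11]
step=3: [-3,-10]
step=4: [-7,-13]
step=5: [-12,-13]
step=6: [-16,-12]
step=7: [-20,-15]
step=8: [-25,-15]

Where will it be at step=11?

[-38,-17]

The moves between consecutive positions are [-4,-3], [-5,+0], [-4,+1], [-4,-3], [-5,+0], [-4,+1], [-4,-3], [-5,+0]; they repeat the 3-cycle [[-4,-3], [-5,+0], [-4,+1]].
step 9: apply [-4,+1] → [-29,-14]
step 10: apply [-4,-3] → [-33,-17]
step 11: apply [-5,+0] → [-38,-17]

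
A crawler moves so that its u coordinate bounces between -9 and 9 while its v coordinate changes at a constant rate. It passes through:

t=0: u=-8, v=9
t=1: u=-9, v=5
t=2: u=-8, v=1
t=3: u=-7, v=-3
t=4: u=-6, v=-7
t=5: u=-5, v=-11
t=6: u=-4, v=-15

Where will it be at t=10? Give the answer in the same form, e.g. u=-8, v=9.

u=0, v=-31

The u coordinate reflects between -9 and 9, moving 1 per step.
  step 7: -4 → -3
  step 8: -3 → -2
  step 9: -2 → -1
  step 10: -1 → 0
The v coordinate changes by -4 each step: at step 10 it is -31.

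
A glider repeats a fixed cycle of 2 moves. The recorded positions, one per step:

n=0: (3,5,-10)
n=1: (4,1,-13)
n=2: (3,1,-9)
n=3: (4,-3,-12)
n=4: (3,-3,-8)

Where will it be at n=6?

(3,-7,-7)

The moves between consecutive positions are (+1,-4,-3), (-1,+0,+4), (+1,-4,-3), (-1,+0,+4); they repeat the 2-cycle [(+1,-4,-3), (-1,+0,+4)].
step 5: apply (+1,-4,-3) → (4,-7,-11)
step 6: apply (-1,+0,+4) → (3,-7,-7)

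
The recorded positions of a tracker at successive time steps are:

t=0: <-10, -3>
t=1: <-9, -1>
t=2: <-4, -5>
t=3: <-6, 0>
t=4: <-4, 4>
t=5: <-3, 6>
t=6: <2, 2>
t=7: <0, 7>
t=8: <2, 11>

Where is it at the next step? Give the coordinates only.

Step-to-step displacements: <+1, +2>, <+5, -4>, <-2, +5>, <+2, +4>, <+1, +2>, <+5, -4>, <-2, +5>, <+2, +4> — a repeating cycle of length 4.
step 9: apply <+1, +2> → <3, 13>

<3, 13>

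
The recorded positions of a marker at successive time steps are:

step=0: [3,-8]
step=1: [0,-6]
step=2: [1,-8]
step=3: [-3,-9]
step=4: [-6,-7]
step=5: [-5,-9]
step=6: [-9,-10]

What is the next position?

[-12,-8]

Step-to-step displacements: [-3,+2], [+1,-2], [-4,-1], [-3,+2], [+1,-2], [-4,-1] — a repeating cycle of length 3.
step 7: apply [-3,+2] → [-12,-8]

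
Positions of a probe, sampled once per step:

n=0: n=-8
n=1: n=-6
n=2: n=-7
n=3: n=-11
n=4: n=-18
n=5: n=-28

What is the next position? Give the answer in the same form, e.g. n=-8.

Taking differences between consecutive positions: +2, -1, -4, -7, -10. These grow by -3 each step.
step 6: -28 − 13 → n=-41

n=-41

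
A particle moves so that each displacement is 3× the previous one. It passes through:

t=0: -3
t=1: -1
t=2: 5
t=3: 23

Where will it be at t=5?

Step-to-step displacements: +2, +6, +18; each is 3× the previous.
step 4: 23 + 54 → 77
step 5: 77 + 162 → 239

239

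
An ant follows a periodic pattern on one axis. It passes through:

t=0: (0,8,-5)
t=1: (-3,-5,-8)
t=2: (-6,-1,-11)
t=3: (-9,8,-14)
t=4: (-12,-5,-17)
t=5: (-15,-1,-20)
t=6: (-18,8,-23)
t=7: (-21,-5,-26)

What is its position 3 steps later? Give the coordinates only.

First: linear, -3 per step → -30 at step 10.
Second: cycles through 8, -5, -1 every 3 steps. Step 10 lands at position 1 of the cycle → -5.
Third: linear, -3 per step → -35 at step 10.

(-30,-5,-35)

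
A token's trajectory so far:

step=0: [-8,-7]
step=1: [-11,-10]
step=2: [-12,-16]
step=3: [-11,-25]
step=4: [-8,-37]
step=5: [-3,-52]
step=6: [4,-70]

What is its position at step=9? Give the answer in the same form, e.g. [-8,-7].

[37,-142]

Successive displacements: [-3,-3], [-1,-6], [+1,-9], [+3,-12], [+5,-15], [+7,-18] — each changes by [+2,-3].
step 7: [4,-70] + [+9,-21] → [13,-91]
step 8: [13,-91] + [+11,-24] → [24,-115]
step 9: [24,-115] + [+13,-27] → [37,-142]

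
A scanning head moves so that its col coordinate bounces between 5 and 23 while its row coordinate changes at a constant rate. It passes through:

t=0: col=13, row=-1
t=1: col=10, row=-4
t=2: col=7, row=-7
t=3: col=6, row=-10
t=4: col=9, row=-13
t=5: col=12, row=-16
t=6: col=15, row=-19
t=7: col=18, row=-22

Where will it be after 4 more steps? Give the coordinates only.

The col coordinate travels 3 per step and bounces off the walls at 5 and 23.
  step 8: 18 → 21
  step 9: 21 → 22
  step 10: 22 → 19
  step 11: 19 → 16
The row coordinate changes by -3 each step: at step 11 it is -34.

col=16, row=-34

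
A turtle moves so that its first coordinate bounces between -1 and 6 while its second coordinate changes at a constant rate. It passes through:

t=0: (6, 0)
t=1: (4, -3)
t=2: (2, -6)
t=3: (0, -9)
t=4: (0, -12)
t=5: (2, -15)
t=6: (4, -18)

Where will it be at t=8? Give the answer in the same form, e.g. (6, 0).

The first coordinate reflects between -1 and 6, moving 2 per step.
  step 7: 4 → 6
  step 8: 6 → 4
The second coordinate changes by -3 each step: at step 8 it is -24.

(4, -24)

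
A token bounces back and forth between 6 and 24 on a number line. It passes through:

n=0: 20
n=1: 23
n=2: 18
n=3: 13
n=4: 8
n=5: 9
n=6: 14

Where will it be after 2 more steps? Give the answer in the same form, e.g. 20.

24

The value reflects between 6 and 24, moving 5 per step.
  step 7: 14 → 19
  step 8: 19 → 24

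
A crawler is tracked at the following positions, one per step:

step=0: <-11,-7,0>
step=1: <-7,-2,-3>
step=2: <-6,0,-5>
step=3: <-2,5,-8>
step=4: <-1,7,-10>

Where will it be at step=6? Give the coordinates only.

Differencing gives <+4,+5,-3>, <+1,+2,-2>, <+4,+5,-3>, <+1,+2,-2>. This is the pattern <+4,+5,-3>, <+1,+2,-2> repeated.
step 5: apply <+4,+5,-3> → <3,12,-13>
step 6: apply <+1,+2,-2> → <4,14,-15>

<4,14,-15>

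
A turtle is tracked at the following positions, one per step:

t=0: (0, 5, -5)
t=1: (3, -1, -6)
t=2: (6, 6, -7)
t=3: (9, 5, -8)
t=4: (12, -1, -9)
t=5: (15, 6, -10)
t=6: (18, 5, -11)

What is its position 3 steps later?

(27, 5, -14)

The first coordinate changes by +3 each step, so at step 9 it is 0 + 9·(3) = 27.
The second coordinate repeats the cycle [5, -1, 6] with period 3; step 9 mod 3 = 0, giving 5.
The third coordinate changes by -1 each step, so at step 9 it is -5 + 9·(-1) = -14.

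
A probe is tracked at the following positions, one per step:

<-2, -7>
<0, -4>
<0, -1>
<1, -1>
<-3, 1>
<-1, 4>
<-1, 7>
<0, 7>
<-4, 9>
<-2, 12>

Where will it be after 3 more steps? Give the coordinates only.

<-5, 17>

The moves between consecutive positions are <+2, +3>, <+0, +3>, <+1, +0>, <-4, +2>, <+2, +3>, <+0, +3>, <+1, +0>, <-4, +2>, <+2, +3>; they repeat the 4-cycle [<+2, +3>, <+0, +3>, <+1, +0>, <-4, +2>].
step 10: apply <+0, +3> → <-2, 15>
step 11: apply <+1, +0> → <-1, 15>
step 12: apply <-4, +2> → <-5, 17>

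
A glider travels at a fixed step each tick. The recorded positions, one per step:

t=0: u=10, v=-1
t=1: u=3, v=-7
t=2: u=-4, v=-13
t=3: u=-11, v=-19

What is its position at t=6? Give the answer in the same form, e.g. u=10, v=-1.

u=-32, v=-37

Each step adds (-7, -6) to the position.
step 4: u=-11, v=-19 + (-7, -6) → u=-18, v=-25
step 5: u=-18, v=-25 + (-7, -6) → u=-25, v=-31
step 6: u=-25, v=-31 + (-7, -6) → u=-32, v=-37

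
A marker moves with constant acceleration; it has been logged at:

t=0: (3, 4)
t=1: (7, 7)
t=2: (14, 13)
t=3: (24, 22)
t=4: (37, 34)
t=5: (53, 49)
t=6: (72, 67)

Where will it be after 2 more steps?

(119, 112)

First differences are (+4, +3), (+7, +6), (+10, +9), (+13, +12), (+16, +15), (+19, +18); their common second difference is (+3, +3) (constant acceleration).
step 7: (72, 67) + (+22, +21) → (94, 88)
step 8: (94, 88) + (+25, +24) → (119, 112)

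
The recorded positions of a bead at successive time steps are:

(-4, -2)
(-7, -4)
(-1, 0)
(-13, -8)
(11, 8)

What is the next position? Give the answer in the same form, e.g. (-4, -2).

(-37, -24)

Consecutive displacements (-3, -2), (+6, +4), (-12, -8), (+24, +16) scale by a factor of -2 each step.
step 5: (11, 8) + (-48, -32) → (-37, -24)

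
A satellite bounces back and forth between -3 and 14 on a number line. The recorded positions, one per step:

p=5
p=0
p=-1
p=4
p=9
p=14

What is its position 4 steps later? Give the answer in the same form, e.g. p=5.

The value travels 5 per step and bounces off the walls at -3 and 14.
  step 6: 14 → 9
  step 7: 9 → 4
  step 8: 4 → -1
  step 9: -1 → 0

p=0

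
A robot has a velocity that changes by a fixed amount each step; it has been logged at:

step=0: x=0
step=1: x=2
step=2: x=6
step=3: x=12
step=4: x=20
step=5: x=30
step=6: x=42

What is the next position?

x=56

First differences are +2, +4, +6, +8, +10, +12; their common second difference is +2 (constant acceleration).
step 7: 42 + 14 → x=56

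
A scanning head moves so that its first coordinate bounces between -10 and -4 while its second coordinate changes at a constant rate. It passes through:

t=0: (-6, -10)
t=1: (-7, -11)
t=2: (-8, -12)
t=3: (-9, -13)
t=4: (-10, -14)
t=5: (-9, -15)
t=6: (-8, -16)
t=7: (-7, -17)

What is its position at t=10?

(-4, -20)

The first coordinate travels 1 per step and bounces off the walls at -10 and -4.
  step 8: -7 → -6
  step 9: -6 → -5
  step 10: -5 → -4
The second coordinate changes by -1 each step: at step 10 it is -20.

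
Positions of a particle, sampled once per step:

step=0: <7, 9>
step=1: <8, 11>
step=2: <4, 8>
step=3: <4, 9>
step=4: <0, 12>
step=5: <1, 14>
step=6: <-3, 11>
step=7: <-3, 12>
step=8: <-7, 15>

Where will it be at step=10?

Differencing gives <+1, +2>, <-4, -3>, <+0, +1>, <-4, +3>, <+1, +2>, <-4, -3>, <+0, +1>, <-4, +3>. This is the pattern <+1, +2>, <-4, -3>, <+0, +1>, <-4, +3> repeated.
step 9: apply <+1, +2> → <-6, 17>
step 10: apply <-4, -3> → <-10, 14>

<-10, 14>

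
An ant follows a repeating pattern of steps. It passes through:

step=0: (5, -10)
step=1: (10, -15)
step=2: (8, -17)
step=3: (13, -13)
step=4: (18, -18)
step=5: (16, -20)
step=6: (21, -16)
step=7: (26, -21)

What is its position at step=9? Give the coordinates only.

(29, -19)

Differencing gives (+5, -5), (-2, -2), (+5, +4), (+5, -5), (-2, -2), (+5, +4), (+5, -5). This is the pattern (+5, -5), (-2, -2), (+5, +4) repeated.
step 8: apply (-2, -2) → (24, -23)
step 9: apply (+5, +4) → (29, -19)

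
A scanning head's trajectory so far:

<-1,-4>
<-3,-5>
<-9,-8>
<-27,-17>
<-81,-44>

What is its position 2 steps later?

<-729,-368>

Consecutive displacements <-2,-1>, <-6,-3>, <-18,-9>, <-54,-27> scale by a factor of 3 each step.
step 5: <-81,-44> + <-162,-81> → <-243,-125>
step 6: <-243,-125> + <-486,-243> → <-729,-368>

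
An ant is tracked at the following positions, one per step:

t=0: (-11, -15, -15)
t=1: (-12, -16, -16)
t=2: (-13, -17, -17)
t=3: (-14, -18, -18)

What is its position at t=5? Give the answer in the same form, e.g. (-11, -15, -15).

(-16, -20, -20)

The position changes by (-1, -1, -1) every step.
step 4: (-14, -18, -18) + (-1, -1, -1) → (-15, -19, -19)
step 5: (-15, -19, -19) + (-1, -1, -1) → (-16, -20, -20)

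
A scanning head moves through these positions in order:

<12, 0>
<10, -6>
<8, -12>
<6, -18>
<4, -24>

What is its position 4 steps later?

<-4, -48>

The position changes by <-2, -6> every step.
step 5: <4, -24> + <-2, -6> → <2, -30>
step 6: <2, -30> + <-2, -6> → <0, -36>
step 7: <0, -36> + <-2, -6> → <-2, -42>
step 8: <-2, -42> + <-2, -6> → <-4, -48>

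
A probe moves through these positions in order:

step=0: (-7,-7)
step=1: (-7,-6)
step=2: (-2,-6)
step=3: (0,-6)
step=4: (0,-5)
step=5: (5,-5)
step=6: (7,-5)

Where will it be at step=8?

Differencing gives (+0,+1), (+5,+0), (+2,+0), (+0,+1), (+5,+0), (+2,+0). This is the pattern (+0,+1), (+5,+0), (+2,+0) repeated.
step 7: apply (+0,+1) → (7,-4)
step 8: apply (+5,+0) → (12,-4)

(12,-4)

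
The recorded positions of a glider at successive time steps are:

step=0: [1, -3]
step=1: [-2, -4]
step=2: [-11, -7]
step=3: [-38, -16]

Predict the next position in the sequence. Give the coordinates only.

The jumps are [-3, -1], [-9, -3], [-27, -9] — a geometric progression with ratio 3.
step 4: [-38, -16] + [-81, -27] → [-119, -43]

[-119, -43]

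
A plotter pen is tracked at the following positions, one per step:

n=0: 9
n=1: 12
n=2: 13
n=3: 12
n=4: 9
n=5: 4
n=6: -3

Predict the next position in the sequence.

Successive displacements: +3, +1, -1, -3, -5, -7 — each changes by -2.
step 7: -3 − 9 → -12

-12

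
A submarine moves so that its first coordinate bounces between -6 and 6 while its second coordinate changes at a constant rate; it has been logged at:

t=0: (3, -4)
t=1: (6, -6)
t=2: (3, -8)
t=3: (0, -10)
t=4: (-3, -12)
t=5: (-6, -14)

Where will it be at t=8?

The first coordinate travels 3 per step and bounces off the walls at -6 and 6.
  step 6: -6 → -3
  step 7: -3 → 0
  step 8: 0 → 3
The second coordinate changes by -2 each step: at step 8 it is -20.

(3, -20)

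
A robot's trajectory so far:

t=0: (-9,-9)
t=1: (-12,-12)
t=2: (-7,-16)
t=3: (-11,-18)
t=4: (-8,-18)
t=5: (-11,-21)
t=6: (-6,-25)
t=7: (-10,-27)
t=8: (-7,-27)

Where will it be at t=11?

(-9,-36)

Differencing gives (-3,-3), (+5,-4), (-4,-2), (+3,+0), (-3,-3), (+5,-4), (-4,-2), (+3,+0). This is the pattern (-3,-3), (+5,-4), (-4,-2), (+3,+0) repeated.
step 9: apply (-3,-3) → (-10,-30)
step 10: apply (+5,-4) → (-5,-34)
step 11: apply (-4,-2) → (-9,-36)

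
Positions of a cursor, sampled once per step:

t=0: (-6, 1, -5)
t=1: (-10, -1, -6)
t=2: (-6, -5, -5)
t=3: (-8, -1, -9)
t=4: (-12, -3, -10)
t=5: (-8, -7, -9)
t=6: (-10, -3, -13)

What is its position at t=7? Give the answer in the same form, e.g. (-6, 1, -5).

The moves between consecutive positions are (-4, -2, -1), (+4, -4, +1), (-2, +4, -4), (-4, -2, -1), (+4, -4, +1), (-2, +4, -4); they repeat the 3-cycle [(-4, -2, -1), (+4, -4, +1), (-2, +4, -4)].
step 7: apply (-4, -2, -1) → (-14, -5, -14)

(-14, -5, -14)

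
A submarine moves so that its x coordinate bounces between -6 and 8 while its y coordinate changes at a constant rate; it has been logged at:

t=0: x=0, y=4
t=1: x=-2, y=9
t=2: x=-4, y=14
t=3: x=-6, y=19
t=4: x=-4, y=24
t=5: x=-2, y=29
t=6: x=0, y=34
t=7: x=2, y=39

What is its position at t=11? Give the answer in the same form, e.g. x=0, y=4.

The x coordinate reflects between -6 and 8, moving 2 per step.
  step 8: 2 → 4
  step 9: 4 → 6
  step 10: 6 → 8
  step 11: 8 → 6
The y coordinate changes by +5 each step: at step 11 it is 59.

x=6, y=59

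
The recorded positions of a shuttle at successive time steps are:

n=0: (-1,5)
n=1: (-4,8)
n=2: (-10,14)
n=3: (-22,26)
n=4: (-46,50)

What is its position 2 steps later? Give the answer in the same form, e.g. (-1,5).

(-190,194)

The jumps are (-3,+3), (-6,+6), (-12,+12), (-24,+24) — a geometric progression with ratio 2.
step 5: (-46,50) + (-48,+48) → (-94,98)
step 6: (-94,98) + (-96,+96) → (-190,194)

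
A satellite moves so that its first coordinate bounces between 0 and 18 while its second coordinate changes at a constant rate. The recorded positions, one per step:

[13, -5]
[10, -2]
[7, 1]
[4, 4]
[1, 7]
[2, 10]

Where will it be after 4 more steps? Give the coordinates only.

The first coordinate travels 3 per step and bounces off the walls at 0 and 18.
  step 6: 2 → 5
  step 7: 5 → 8
  step 8: 8 → 11
  step 9: 11 → 14
The second coordinate changes by +3 each step: at step 9 it is 22.

[14, 22]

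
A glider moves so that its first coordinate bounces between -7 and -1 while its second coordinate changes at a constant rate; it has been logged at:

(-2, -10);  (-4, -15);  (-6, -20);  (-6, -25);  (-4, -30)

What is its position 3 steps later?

The first coordinate travels 2 per step and bounces off the walls at -7 and -1.
  step 5: -4 → -2
  step 6: -2 → -2
  step 7: -2 → -4
The second coordinate changes by -5 each step: at step 7 it is -45.

(-4, -45)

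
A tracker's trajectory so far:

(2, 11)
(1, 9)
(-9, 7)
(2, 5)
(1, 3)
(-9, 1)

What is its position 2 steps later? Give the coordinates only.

First: cycles through 2, 1, -9 every 3 steps. Step 7 lands at position 1 of the cycle → 1.
Second: linear, -2 per step → -3 at step 7.

(1, -3)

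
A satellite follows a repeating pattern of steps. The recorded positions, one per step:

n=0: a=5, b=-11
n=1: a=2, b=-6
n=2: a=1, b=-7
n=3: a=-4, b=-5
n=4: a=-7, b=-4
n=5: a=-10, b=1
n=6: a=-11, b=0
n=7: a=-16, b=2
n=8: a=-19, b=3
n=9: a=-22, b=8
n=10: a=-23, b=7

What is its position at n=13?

a=-34, b=15

Step-to-step displacements: (-3, +5), (-1, -1), (-5, +2), (-3, +1), (-3, +5), (-1, -1), (-5, +2), (-3, +1), (-3, +5), (-1, -1) — a repeating cycle of length 4.
step 11: apply (-5, +2) → a=-28, b=9
step 12: apply (-3, +1) → a=-31, b=10
step 13: apply (-3, +5) → a=-34, b=15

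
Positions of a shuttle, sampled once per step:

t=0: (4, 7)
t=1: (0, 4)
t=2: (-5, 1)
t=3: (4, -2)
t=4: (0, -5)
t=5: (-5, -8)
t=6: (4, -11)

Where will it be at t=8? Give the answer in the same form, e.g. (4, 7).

(-5, -17)

First: cycles through 4, 0, -5 every 3 steps. Step 8 lands at position 2 of the cycle → -5.
Second: linear, -3 per step → -17 at step 8.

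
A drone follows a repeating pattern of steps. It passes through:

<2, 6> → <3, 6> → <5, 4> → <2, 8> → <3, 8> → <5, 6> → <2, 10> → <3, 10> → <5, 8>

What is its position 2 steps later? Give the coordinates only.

The moves between consecutive positions are <+1, +0>, <+2, -2>, <-3, +4>, <+1, +0>, <+2, -2>, <-3, +4>, <+1, +0>, <+2, -2>; they repeat the 3-cycle [<+1, +0>, <+2, -2>, <-3, +4>].
step 9: apply <-3, +4> → <2, 12>
step 10: apply <+1, +0> → <3, 12>

<3, 12>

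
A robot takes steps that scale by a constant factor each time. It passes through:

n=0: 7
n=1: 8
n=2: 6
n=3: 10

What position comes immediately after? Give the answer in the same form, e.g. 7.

2

Step-to-step displacements: +1, -2, +4; each is -2× the previous.
step 4: 10 − 8 → 2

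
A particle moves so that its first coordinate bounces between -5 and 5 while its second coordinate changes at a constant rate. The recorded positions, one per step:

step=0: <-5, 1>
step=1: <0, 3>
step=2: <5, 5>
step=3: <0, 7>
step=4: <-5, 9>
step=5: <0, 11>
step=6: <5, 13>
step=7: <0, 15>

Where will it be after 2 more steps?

The first coordinate reflects between -5 and 5, moving 5 per step.
  step 8: 0 → -5
  step 9: -5 → 0
The second coordinate changes by +2 each step: at step 9 it is 19.

<0, 19>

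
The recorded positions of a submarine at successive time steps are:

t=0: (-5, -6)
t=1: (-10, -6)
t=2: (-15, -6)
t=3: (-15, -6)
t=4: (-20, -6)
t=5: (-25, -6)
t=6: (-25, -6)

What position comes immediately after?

The moves between consecutive positions are (-5, +0), (-5, +0), (+0, +0), (-5, +0), (-5, +0), (+0, +0); they repeat the 3-cycle [(-5, +0), (-5, +0), (+0, +0)].
step 7: apply (-5, +0) → (-30, -6)

(-30, -6)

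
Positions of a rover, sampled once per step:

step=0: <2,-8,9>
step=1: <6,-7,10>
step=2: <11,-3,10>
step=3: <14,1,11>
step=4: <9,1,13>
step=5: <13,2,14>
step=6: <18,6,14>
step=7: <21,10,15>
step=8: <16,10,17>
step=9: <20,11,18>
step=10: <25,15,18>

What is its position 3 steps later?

The moves between consecutive positions are <+4,+1,+1>, <+5,+4,+0>, <+3,+4,+1>, <-5,+0,+2>, <+4,+1,+1>, <+5,+4,+0>, <+3,+4,+1>, <-5,+0,+2>, <+4,+1,+1>, <+5,+4,+0>; they repeat the 4-cycle [<+4,+1,+1>, <+5,+4,+0>, <+3,+4,+1>, <-5,+0,+2>].
step 11: apply <+3,+4,+1> → <28,19,19>
step 12: apply <-5,+0,+2> → <23,19,21>
step 13: apply <+4,+1,+1> → <27,20,22>

<27,20,22>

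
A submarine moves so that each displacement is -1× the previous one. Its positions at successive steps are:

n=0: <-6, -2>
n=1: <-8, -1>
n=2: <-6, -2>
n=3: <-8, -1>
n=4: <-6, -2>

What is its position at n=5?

The jumps are <-2, +1>, <+2, -1>, <-2, +1>, <+2, -1> — a geometric progression with ratio -1.
step 5: <-6, -2> + <-2, +1> → <-8, -1>

<-8, -1>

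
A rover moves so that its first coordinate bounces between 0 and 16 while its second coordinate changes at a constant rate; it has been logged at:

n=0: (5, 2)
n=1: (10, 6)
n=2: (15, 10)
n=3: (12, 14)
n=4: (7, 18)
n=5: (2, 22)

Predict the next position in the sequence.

(3, 26)

The first coordinate reflects between 0 and 16, moving 5 per step.
  step 6: 2 → 3
The second coordinate changes by +4 each step: at step 6 it is 26.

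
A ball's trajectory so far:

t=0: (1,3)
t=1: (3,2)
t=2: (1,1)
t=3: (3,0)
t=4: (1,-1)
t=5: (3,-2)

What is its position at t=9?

(3,-6)

The first coordinate repeats the cycle [1, 3] with period 2; step 9 mod 2 = 1, giving 3.
The second coordinate changes by -1 each step, so at step 9 it is 3 + 9·(-1) = -6.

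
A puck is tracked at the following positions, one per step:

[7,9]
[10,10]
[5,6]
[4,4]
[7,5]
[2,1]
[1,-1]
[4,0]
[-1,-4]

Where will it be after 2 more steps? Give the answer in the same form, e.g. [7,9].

[1,-5]

Differencing gives [+3,+1], [-5,-4], [-1,-2], [+3,+1], [-5,-4], [-1,-2], [+3,+1], [-5,-4]. This is the pattern [+3,+1], [-5,-4], [-1,-2] repeated.
step 9: apply [-1,-2] → [-2,-6]
step 10: apply [+3,+1] → [1,-5]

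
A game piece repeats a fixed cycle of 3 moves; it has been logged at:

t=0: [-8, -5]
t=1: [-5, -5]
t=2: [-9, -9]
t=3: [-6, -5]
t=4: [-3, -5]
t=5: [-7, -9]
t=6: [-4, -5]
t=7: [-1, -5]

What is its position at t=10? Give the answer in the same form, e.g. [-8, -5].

[1, -5]

Step-to-step displacements: [+3, +0], [-4, -4], [+3, +4], [+3, +0], [-4, -4], [+3, +4], [+3, +0] — a repeating cycle of length 3.
step 8: apply [-4, -4] → [-5, -9]
step 9: apply [+3, +4] → [-2, -5]
step 10: apply [+3, +0] → [1, -5]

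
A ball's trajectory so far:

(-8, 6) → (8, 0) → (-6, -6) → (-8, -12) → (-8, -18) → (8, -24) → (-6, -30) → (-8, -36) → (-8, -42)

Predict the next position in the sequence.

(8, -48)

First: cycles through -8, 8, -6, -8 every 4 steps. Step 9 lands at position 1 of the cycle → 8.
Second: linear, -6 per step → -48 at step 9.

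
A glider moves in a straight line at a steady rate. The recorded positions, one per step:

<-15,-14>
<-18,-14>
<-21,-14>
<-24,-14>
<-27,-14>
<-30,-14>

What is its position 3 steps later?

Constant displacement of <-3,+0> per step.
step 6: <-30,-14> + <-3,+0> → <-33,-14>
step 7: <-33,-14> + <-3,+0> → <-36,-14>
step 8: <-36,-14> + <-3,+0> → <-39,-14>

<-39,-14>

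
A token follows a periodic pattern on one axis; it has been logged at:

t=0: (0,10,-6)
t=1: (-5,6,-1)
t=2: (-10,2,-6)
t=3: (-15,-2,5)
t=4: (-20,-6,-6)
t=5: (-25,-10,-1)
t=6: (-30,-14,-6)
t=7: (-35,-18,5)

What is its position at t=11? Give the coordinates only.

First: linear, -5 per step → -55 at step 11.
Second: linear, -4 per step → -34 at step 11.
Third: cycles through -6, -1, -6, 5 every 4 steps. Step 11 lands at position 3 of the cycle → 5.

(-55,-34,5)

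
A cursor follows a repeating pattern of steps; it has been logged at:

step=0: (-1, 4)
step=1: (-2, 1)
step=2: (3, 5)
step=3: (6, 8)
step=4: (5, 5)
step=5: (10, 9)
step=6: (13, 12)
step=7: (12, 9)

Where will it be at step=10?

Differencing gives (-1, -3), (+5, +4), (+3, +3), (-1, -3), (+5, +4), (+3, +3), (-1, -3). This is the pattern (-1, -3), (+5, +4), (+3, +3) repeated.
step 8: apply (+5, +4) → (17, 13)
step 9: apply (+3, +3) → (20, 16)
step 10: apply (-1, -3) → (19, 13)

(19, 13)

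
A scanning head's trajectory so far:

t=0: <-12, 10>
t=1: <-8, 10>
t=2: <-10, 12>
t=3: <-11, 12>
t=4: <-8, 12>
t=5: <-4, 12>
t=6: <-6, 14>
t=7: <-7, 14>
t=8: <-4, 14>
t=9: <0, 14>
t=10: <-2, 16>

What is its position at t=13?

The moves between consecutive positions are <+4, +0>, <-2, +2>, <-1, +0>, <+3, +0>, <+4, +0>, <-2, +2>, <-1, +0>, <+3, +0>, <+4, +0>, <-2, +2>; they repeat the 4-cycle [<+4, +0>, <-2, +2>, <-1, +0>, <+3, +0>].
step 11: apply <-1, +0> → <-3, 16>
step 12: apply <+3, +0> → <0, 16>
step 13: apply <+4, +0> → <4, 16>

<4, 16>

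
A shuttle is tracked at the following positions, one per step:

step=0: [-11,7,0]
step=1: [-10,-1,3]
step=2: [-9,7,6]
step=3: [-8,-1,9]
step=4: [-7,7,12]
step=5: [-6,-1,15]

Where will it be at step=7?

The first coordinate changes by +1 each step, so at step 7 it is -11 + 7·(1) = -4.
The second coordinate repeats the cycle [7, -1] with period 2; step 7 mod 2 = 1, giving -1.
The third coordinate changes by +3 each step, so at step 7 it is 0 + 7·(3) = 21.

[-4,-1,21]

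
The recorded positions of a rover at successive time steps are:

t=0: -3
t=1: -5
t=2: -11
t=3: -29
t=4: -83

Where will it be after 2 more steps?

-731

Consecutive displacements -2, -6, -18, -54 scale by a factor of 3 each step.
step 5: -83 − 162 → -245
step 6: -245 − 486 → -731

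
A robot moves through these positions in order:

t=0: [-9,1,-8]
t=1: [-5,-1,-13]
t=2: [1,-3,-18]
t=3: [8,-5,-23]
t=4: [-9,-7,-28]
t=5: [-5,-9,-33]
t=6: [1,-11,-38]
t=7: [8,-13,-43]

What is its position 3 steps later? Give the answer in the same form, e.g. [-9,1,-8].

[1,-19,-58]

The first coordinate repeats the cycle [-9, -5, 1, 8] with period 4; step 10 mod 4 = 2, giving 1.
The second coordinate changes by -2 each step, so at step 10 it is 1 + 10·(-2) = -19.
The third coordinate changes by -5 each step, so at step 10 it is -8 + 10·(-5) = -58.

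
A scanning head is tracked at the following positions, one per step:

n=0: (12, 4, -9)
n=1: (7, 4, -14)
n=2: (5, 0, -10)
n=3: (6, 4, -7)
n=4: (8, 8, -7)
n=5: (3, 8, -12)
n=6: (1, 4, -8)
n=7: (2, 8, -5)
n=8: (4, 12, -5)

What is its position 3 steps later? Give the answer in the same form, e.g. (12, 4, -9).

Step-to-step displacements: (-5, +0, -5), (-2, -4, +4), (+1, +4, +3), (+2, +4, +0), (-5, +0, -5), (-2, -4, +4), (+1, +4, +3), (+2, +4, +0) — a repeating cycle of length 4.
step 9: apply (-5, +0, -5) → (-1, 12, -10)
step 10: apply (-2, -4, +4) → (-3, 8, -6)
step 11: apply (+1, +4, +3) → (-2, 12, -3)

(-2, 12, -3)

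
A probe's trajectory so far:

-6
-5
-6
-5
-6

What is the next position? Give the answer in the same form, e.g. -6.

The jumps are +1, -1, +1, -1 — a geometric progression with ratio -1.
step 5: -6 + 1 → -5

-5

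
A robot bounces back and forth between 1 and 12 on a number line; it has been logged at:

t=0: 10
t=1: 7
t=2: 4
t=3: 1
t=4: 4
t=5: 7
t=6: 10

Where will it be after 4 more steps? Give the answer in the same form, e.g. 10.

2

The value travels 3 per step and bounces off the walls at 1 and 12.
  step 7: 10 → 11
  step 8: 11 → 8
  step 9: 8 → 5
  step 10: 5 → 2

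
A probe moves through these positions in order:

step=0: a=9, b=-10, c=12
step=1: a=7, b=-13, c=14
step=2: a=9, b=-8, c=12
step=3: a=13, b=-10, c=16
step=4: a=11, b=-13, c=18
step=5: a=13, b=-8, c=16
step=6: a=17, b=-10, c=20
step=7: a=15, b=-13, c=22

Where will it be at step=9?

Step-to-step displacements: (-2, -3, +2), (+2, +5, -2), (+4, -2, +4), (-2, -3, +2), (+2, +5, -2), (+4, -2, +4), (-2, -3, +2) — a repeating cycle of length 3.
step 8: apply (+2, +5, -2) → a=17, b=-8, c=20
step 9: apply (+4, -2, +4) → a=21, b=-10, c=24

a=21, b=-10, c=24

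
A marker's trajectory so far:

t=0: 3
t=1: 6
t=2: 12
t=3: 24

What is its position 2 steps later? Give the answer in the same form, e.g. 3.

96

Consecutive displacements +3, +6, +12 scale by a factor of 2 each step.
step 4: 24 + 24 → 48
step 5: 48 + 48 → 96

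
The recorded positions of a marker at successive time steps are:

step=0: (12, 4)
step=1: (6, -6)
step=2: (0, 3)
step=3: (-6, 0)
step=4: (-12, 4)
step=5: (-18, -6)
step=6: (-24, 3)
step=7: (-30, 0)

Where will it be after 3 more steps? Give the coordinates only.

The first coordinate changes by -6 each step, so at step 10 it is 12 + 10·(-6) = -48.
The second coordinate repeats the cycle [4, -6, 3, 0] with period 4; step 10 mod 4 = 2, giving 3.

(-48, 3)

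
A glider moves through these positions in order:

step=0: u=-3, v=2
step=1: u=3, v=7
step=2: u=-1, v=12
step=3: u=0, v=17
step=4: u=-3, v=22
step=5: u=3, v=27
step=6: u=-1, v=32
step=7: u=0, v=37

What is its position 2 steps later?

u=3, v=47

The u coordinate repeats the cycle [-3, 3, -1, 0] with period 4; step 9 mod 4 = 1, giving 3.
The v coordinate changes by +5 each step, so at step 9 it is 2 + 9·(5) = 47.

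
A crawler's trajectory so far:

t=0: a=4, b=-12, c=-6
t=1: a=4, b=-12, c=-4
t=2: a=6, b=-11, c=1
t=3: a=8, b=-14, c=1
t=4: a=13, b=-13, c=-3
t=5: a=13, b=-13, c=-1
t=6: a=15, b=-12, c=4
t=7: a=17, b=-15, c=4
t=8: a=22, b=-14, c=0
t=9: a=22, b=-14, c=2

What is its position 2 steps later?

The moves between consecutive positions are (+0,+0,+2), (+2,+1,+5), (+2,-3,+0), (+5,+1,-4), (+0,+0,+2), (+2,+1,+5), (+2,-3,+0), (+5,+1,-4), (+0,+0,+2); they repeat the 4-cycle [(+0,+0,+2), (+2,+1,+5), (+2,-3,+0), (+5,+1,-4)].
step 10: apply (+2,+1,+5) → a=24, b=-13, c=7
step 11: apply (+2,-3,+0) → a=26, b=-16, c=7

a=26, b=-16, c=7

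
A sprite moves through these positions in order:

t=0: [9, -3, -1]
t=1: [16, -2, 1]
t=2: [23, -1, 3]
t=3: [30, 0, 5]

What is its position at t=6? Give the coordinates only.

[51, 3, 11]

Each step adds [+7, +1, +2] to the position.
step 4: [30, 0, 5] + [+7, +1, +2] → [37, 1, 7]
step 5: [37, 1, 7] + [+7, +1, +2] → [44, 2, 9]
step 6: [44, 2, 9] + [+7, +1, +2] → [51, 3, 11]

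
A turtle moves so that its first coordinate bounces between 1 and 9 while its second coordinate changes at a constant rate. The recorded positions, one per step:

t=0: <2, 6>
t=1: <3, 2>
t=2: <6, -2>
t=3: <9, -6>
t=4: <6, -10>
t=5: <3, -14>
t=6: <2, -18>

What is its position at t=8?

<8, -26>

The first coordinate reflects between 1 and 9, moving 3 per step.
  step 7: 2 → 5
  step 8: 5 → 8
The second coordinate changes by -4 each step: at step 8 it is -26.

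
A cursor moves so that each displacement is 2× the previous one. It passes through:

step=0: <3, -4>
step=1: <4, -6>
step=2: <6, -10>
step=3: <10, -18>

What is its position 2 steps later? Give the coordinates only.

Step-to-step displacements: <+1, -2>, <+2, -4>, <+4, -8>; each is 2× the previous.
step 4: <10, -18> + <+8, -16> → <18, -34>
step 5: <18, -34> + <+16, -32> → <34, -66>

<34, -66>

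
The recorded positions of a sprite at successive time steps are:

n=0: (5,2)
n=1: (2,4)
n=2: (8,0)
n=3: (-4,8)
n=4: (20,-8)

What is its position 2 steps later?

Step-to-step displacements: (-3,+2), (+6,-4), (-12,+8), (+24,-16); each is -2× the previous.
step 5: (20,-8) + (-48,+32) → (-28,24)
step 6: (-28,24) + (+96,-64) → (68,-40)

(68,-40)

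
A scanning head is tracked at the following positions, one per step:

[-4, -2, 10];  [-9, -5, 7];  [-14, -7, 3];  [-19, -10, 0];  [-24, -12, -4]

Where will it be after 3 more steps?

[-39, -20, -14]

Step-to-step displacements: [-5, -3, -3], [-5, -2, -4], [-5, -3, -3], [-5, -2, -4] — a repeating cycle of length 2.
step 5: apply [-5, -3, -3] → [-29, -15, -7]
step 6: apply [-5, -2, -4] → [-34, -17, -11]
step 7: apply [-5, -3, -3] → [-39, -20, -14]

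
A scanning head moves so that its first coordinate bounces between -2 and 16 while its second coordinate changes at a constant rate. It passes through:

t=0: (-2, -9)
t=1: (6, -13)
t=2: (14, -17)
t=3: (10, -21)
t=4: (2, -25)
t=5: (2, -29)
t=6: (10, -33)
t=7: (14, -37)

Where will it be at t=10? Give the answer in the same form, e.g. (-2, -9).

(6, -49)

The first coordinate travels 8 per step and bounces off the walls at -2 and 16.
  step 8: 14 → 6
  step 9: 6 → -2
  step 10: -2 → 6
The second coordinate changes by -4 each step: at step 10 it is -49.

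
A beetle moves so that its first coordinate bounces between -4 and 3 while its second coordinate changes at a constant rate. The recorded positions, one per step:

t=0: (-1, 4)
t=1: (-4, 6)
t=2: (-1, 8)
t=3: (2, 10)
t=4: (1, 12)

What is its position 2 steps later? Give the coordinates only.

(-3, 16)

The first coordinate reflects between -4 and 3, moving 3 per step.
  step 5: 1 → -2
  step 6: -2 → -3
The second coordinate changes by +2 each step: at step 6 it is 16.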